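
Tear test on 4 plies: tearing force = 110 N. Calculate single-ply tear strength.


Formula: Per-ply strength = Total force / Number of plies
Per-ply = 110 N / 4
Per-ply = 27.5 N

27.5 N


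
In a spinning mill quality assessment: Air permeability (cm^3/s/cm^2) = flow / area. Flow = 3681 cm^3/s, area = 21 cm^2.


Formula: Air Permeability = Airflow / Test Area
AP = 3681 cm^3/s / 21 cm^2
AP = 175.3 cm^3/s/cm^2

175.3 cm^3/s/cm^2


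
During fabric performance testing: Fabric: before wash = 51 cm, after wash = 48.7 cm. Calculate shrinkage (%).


Formula: Shrinkage% = ((L_before - L_after) / L_before) * 100
Step 1: Shrinkage = 51 - 48.7 = 2.3 cm
Step 2: Shrinkage% = (2.3 / 51) * 100
Step 3: Shrinkage% = 0.045098 * 100 = 4.5098% ≈ 4.5%

4.5%


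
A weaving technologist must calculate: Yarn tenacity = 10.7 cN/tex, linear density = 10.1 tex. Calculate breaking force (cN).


Formula: Breaking force = Tenacity * Linear density
F = 10.7 cN/tex * 10.1 tex
F = 108.07 cN

108.07 cN


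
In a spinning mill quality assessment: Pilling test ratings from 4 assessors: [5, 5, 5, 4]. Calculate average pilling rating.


Formula: Mean = sum / count
Sum = 5 + 5 + 5 + 4 = 19
Mean = 19 / 4 = 4.8

4.8


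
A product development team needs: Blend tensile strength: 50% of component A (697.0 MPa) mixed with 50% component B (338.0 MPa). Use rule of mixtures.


Formula: Blend property = (fraction_A * property_A) + (fraction_B * property_B)
Step 1: Contribution A = 50/100 * 697.0 MPa = 348.5 MPa
Step 2: Contribution B = 50/100 * 338.0 MPa = 169.0 MPa
Step 3: Blend tensile strength = 348.5 + 169.0 = 517.5 MPa

517.5 MPa


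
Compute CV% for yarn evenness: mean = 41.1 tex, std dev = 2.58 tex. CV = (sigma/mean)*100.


Formula: CV% = (standard deviation / mean) * 100
Step 1: Ratio = 2.58 / 41.1 = 0.062774
Step 2: CV% = 0.062774 * 100 = 6.2774% ≈ 6.3%

6.3%


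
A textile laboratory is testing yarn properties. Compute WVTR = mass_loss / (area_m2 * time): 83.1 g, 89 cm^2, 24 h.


Formula: WVTR = mass_loss / (area * time)
Step 1: Convert area: 89 cm^2 = 0.0089 m^2
Step 2: WVTR = 83.1 g / (0.0089 m^2 * 24 h)
Step 3: WVTR = 83.1 / 0.2136 = 389.0 g/m^2/h

389.0 g/m^2/h


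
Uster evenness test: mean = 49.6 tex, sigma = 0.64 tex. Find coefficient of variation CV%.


Formula: CV% = (standard deviation / mean) * 100
Step 1: Ratio = 0.64 / 49.6 = 0.012903
Step 2: CV% = 0.012903 * 100 = 1.2903% ≈ 1.3%

1.3%


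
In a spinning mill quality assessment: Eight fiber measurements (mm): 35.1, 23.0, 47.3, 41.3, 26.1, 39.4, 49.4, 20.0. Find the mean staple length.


Formula: Mean = sum of lengths / count
Sum = 35.1 + 23.0 + 47.3 + 41.3 + 26.1 + 39.4 + 49.4 + 20.0
Sum = 281.6 mm
Mean = 281.6 / 8 = 35.20 mm

35.20 mm


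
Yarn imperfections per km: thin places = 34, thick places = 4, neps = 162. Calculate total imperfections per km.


Formula: Total = thin places + thick places + neps
Total = 34 + 4 + 162
Total = 200 imperfections/km

200 imperfections/km


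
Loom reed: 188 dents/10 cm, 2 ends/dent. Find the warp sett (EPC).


Formula: EPC = (dents per 10 cm * ends per dent) / 10
Step 1: Total ends per 10 cm = 188 * 2 = 376
Step 2: EPC = 376 / 10 = 37.6 ends/cm

37.6 ends/cm


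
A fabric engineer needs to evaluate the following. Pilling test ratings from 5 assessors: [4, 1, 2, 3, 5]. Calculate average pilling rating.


Formula: Mean = sum / count
Sum = 4 + 1 + 2 + 3 + 5 = 15
Mean = 15 / 5 = 3.0

3.0


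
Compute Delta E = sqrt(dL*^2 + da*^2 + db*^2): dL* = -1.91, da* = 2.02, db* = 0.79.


Formula: Delta E = sqrt(dL*^2 + da*^2 + db*^2)
Step 1: dL*^2 = (-1.91)^2 = 3.6481
Step 2: da*^2 = 2.02^2 = 4.0804
Step 3: db*^2 = 0.79^2 = 0.6241
Step 4: Sum = 3.6481 + 4.0804 + 0.6241 = 8.3526
Step 5: Delta E = sqrt(8.3526) = 2.89

2.89 Delta E


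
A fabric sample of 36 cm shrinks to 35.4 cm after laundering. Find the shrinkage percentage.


Formula: Shrinkage% = ((L_before - L_after) / L_before) * 100
Step 1: Shrinkage = 36 - 35.4 = 0.6 cm
Step 2: Shrinkage% = (0.6 / 36) * 100
Step 3: Shrinkage% = 0.016667 * 100 = 1.6667% ≈ 1.7%

1.7%


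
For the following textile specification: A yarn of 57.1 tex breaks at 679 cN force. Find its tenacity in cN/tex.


Formula: Tenacity = Breaking force / Linear density
Tenacity = 679 cN / 57.1 tex
Tenacity = 11.89 cN/tex

11.89 cN/tex


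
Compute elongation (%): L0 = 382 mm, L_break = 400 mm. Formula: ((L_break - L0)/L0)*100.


Formula: Elongation (%) = ((L_break - L0) / L0) * 100
Step 1: Extension = 400 - 382 = 18 mm
Step 2: Elongation = (18 / 382) * 100
Step 3: Elongation = 0.04712 * 100 = 4.712% ≈ 4.7%

4.7%


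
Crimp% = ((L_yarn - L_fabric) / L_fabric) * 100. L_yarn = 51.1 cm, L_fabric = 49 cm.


Formula: Crimp% = ((L_yarn - L_fabric) / L_fabric) * 100
Step 1: Extension = 51.1 - 49 = 2.1 cm
Step 2: Crimp% = (2.1 / 49) * 100
Step 3: Crimp% = 0.042857 * 100 = 4.2857% ≈ 4.3%

4.3%


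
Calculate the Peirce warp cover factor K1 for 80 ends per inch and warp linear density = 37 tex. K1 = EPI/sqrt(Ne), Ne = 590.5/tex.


Formula: K1 = EPI / sqrt(Ne), with Ne = 590.5 / tex_warp
Step 1: Ne = 590.5 / 37 = 15.959
Step 2: sqrt(Ne) = sqrt(15.959) = 3.9949
Step 3: K1 = 80 / 3.9949 = 20.0

20.0


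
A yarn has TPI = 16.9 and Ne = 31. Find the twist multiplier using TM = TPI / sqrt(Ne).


Formula: TM = TPI / sqrt(Ne)
Step 1: sqrt(Ne) = sqrt(31) = 5.5678
Step 2: TM = 16.9 / 5.5678 = 3.04

3.04 TM


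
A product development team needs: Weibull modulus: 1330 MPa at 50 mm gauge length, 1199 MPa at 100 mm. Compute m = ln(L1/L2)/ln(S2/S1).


Formula: m = ln(L1/L2) / ln(S2/S1)
Step 1: ln(L1/L2) = ln(50/100) = -0.69315
Step 2: S2/S1 = 1199/1330 = 0.9015
Step 3: ln(S2/S1) = ln(0.9015) = -0.10370
Step 4: m = -0.69315 / -0.10370 = 6.68

6.68 (Weibull m)


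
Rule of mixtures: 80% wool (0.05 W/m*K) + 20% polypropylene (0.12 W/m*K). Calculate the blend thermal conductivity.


Formula: Blend property = (fraction_A * property_A) + (fraction_B * property_B)
Step 1: Contribution A = 80/100 * 0.05 W/m*K = 0.04 W/m*K
Step 2: Contribution B = 20/100 * 0.12 W/m*K = 0.024 W/m*K
Step 3: Blend thermal conductivity = 0.04 + 0.024 = 0.064 W/m*K

0.064 W/m*K


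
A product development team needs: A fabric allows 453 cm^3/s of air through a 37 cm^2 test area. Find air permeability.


Formula: Air Permeability = Airflow / Test Area
AP = 453 cm^3/s / 37 cm^2
AP = 12.2 cm^3/s/cm^2

12.2 cm^3/s/cm^2


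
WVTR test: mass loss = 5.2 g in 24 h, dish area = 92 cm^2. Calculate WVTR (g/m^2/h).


Formula: WVTR = mass_loss / (area * time)
Step 1: Convert area: 92 cm^2 = 0.0092 m^2
Step 2: WVTR = 5.2 g / (0.0092 m^2 * 24 h)
Step 3: WVTR = 5.2 / 0.2208 = 23.6 g/m^2/h

23.6 g/m^2/h


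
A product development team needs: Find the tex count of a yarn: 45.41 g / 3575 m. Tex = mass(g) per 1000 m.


Formula: Tex = (mass_g / length_m) * 1000
Substituting: Tex = (45.41 / 3575) * 1000
Intermediate: 45.41 / 3575 = 0.0127021 g/m
Tex = 0.0127021 * 1000 = 12.70 tex

12.70 tex


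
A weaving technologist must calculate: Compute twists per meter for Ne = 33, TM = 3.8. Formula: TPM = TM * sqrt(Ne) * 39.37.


Formula: TPM = TM * sqrt(Ne) * 39.37
Step 1: sqrt(Ne) = sqrt(33) = 5.7446
Step 2: TM * sqrt(Ne) = 3.8 * 5.7446 = 21.8295
Step 3: TPM = 21.8295 * 39.37 = 859 twists/m

859 twists/m


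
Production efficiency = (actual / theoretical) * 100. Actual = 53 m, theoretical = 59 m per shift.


Formula: Efficiency% = (Actual output / Theoretical output) * 100
Efficiency% = (53 / 59) * 100
Efficiency% = 0.898305 * 100 = 89.8305% ≈ 89.8%

89.8%


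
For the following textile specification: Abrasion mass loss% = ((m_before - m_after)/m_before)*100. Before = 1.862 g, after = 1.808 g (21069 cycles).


Formula: Mass loss% = ((m_before - m_after) / m_before) * 100
Step 1: Mass loss = 1.862 - 1.808 = 0.054 g
Step 2: Ratio = 0.054 / 1.862 = 0.0290011
Step 3: Mass loss% = 0.0290011 * 100 = 2.90011% ≈ 2.90%

2.90%


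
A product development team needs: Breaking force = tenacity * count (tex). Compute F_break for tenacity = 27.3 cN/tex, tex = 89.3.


Formula: Breaking force = Tenacity * Linear density
F = 27.3 cN/tex * 89.3 tex
F = 2437.89 cN

2437.89 cN


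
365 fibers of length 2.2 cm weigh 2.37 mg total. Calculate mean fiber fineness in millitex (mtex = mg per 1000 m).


Formula: fineness (mtex) = mass (mg) / total length (km) = (mass_mg / total_length_m) * 1000
Step 1: Convert fiber length: 2.2 cm = 0.022 m
Step 2: Total fiber length = 365 * 0.022 = 8.03 m
Step 3: Linear density = 2.37 mg / 8.03 m = 0.2951 mg/m
Step 4: fineness = 0.2951 * 1000 = 295.1 mtex

295.1 mtex


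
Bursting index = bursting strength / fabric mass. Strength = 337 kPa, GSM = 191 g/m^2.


Formula: Bursting Index = Bursting Strength / Fabric GSM
BI = 337 kPa / 191 g/m^2
BI = 1.764 kPa/(g/m^2)

1.764 kPa/(g/m^2)


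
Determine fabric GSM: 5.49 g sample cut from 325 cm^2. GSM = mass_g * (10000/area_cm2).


Formula: GSM = mass_g / area_m2
Step 1: Convert area: 325 cm^2 = 325 / 10000 = 0.0325 m^2
Step 2: GSM = 5.49 g / 0.0325 m^2 = 168.9 g/m^2

168.9 g/m^2


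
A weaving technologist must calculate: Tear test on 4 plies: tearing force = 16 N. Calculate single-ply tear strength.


Formula: Per-ply strength = Total force / Number of plies
Per-ply = 16 N / 4
Per-ply = 4 N

4 N


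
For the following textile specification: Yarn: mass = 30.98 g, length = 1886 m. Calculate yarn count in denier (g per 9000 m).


Formula: den = (mass_g / length_m) * 9000
Substituting: den = (30.98 / 1886) * 9000
Intermediate: 30.98 / 1886 = 0.0164263 g/m
den = 0.0164263 * 9000 = 147.8 denier

147.8 denier


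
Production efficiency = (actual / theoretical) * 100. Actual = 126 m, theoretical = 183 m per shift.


Formula: Efficiency% = (Actual output / Theoretical output) * 100
Efficiency% = (126 / 183) * 100
Efficiency% = 0.688525 * 100 = 68.8525% ≈ 68.9%

68.9%


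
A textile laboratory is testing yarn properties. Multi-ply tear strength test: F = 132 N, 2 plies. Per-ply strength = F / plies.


Formula: Per-ply strength = Total force / Number of plies
Per-ply = 132 N / 2
Per-ply = 66 N

66 N


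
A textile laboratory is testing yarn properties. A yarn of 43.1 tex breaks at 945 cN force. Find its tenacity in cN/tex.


Formula: Tenacity = Breaking force / Linear density
Tenacity = 945 cN / 43.1 tex
Tenacity = 21.93 cN/tex

21.93 cN/tex


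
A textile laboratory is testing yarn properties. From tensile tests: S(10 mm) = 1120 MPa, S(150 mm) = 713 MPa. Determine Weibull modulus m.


Formula: m = ln(L1/L2) / ln(S2/S1)
Step 1: ln(L1/L2) = ln(10/150) = -2.70805
Step 2: S2/S1 = 713/1120 = 0.63661
Step 3: ln(S2/S1) = ln(0.63661) = -0.45160
Step 4: m = -2.70805 / -0.45160 = 6.00

6.00 (Weibull m)


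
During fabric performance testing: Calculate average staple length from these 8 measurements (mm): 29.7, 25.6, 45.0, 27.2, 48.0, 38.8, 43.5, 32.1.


Formula: Mean = sum of lengths / count
Sum = 29.7 + 25.6 + 45.0 + 27.2 + 48.0 + 38.8 + 43.5 + 32.1
Sum = 289.9 mm
Mean = 289.9 / 8 = 36.24 mm

36.24 mm


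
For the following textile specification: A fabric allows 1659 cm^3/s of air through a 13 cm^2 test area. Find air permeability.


Formula: Air Permeability = Airflow / Test Area
AP = 1659 cm^3/s / 13 cm^2
AP = 127.6 cm^3/s/cm^2

127.6 cm^3/s/cm^2


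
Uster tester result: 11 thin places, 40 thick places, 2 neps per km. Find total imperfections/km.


Formula: Total = thin places + thick places + neps
Total = 11 + 40 + 2
Total = 53 imperfections/km

53 imperfections/km


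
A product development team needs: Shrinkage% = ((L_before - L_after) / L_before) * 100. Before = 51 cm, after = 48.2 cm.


Formula: Shrinkage% = ((L_before - L_after) / L_before) * 100
Step 1: Shrinkage = 51 - 48.2 = 2.8 cm
Step 2: Shrinkage% = (2.8 / 51) * 100
Step 3: Shrinkage% = 0.054902 * 100 = 5.4902% ≈ 5.5%

5.5%


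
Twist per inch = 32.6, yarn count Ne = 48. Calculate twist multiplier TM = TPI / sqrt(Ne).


Formula: TM = TPI / sqrt(Ne)
Step 1: sqrt(Ne) = sqrt(48) = 6.9282
Step 2: TM = 32.6 / 6.9282 = 4.71

4.71 TM


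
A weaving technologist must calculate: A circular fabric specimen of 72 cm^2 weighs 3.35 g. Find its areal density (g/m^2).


Formula: GSM = mass_g / area_m2
Step 1: Convert area: 72 cm^2 = 72 / 10000 = 0.0072 m^2
Step 2: GSM = 3.35 g / 0.0072 m^2 = 465.3 g/m^2

465.3 g/m^2


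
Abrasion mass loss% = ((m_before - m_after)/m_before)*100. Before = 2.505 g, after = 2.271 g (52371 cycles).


Formula: Mass loss% = ((m_before - m_after) / m_before) * 100
Step 1: Mass loss = 2.505 - 2.271 = 0.234 g
Step 2: Ratio = 0.234 / 2.505 = 0.0934132
Step 3: Mass loss% = 0.0934132 * 100 = 9.34132% ≈ 9.34%

9.34%


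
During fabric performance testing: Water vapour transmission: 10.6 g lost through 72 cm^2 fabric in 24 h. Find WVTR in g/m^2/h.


Formula: WVTR = mass_loss / (area * time)
Step 1: Convert area: 72 cm^2 = 0.0072 m^2
Step 2: WVTR = 10.6 g / (0.0072 m^2 * 24 h)
Step 3: WVTR = 10.6 / 0.1728 = 61.3 g/m^2/h

61.3 g/m^2/h


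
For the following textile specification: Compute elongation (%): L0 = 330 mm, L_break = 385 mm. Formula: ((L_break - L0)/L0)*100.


Formula: Elongation (%) = ((L_break - L0) / L0) * 100
Step 1: Extension = 385 - 330 = 55 mm
Step 2: Elongation = (55 / 330) * 100
Step 3: Elongation = 0.166667 * 100 = 16.6667% ≈ 16.7%

16.7%


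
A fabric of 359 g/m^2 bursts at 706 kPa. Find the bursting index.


Formula: Bursting Index = Bursting Strength / Fabric GSM
BI = 706 kPa / 359 g/m^2
BI = 1.967 kPa/(g/m^2)

1.967 kPa/(g/m^2)


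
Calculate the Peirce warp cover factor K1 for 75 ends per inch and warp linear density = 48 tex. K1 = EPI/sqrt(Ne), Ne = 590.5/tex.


Formula: K1 = EPI / sqrt(Ne), with Ne = 590.5 / tex_warp
Step 1: Ne = 590.5 / 48 = 12.302
Step 2: sqrt(Ne) = sqrt(12.302) = 3.5074
Step 3: K1 = 75 / 3.5074 = 21.4

21.4


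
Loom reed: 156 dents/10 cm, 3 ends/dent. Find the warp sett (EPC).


Formula: EPC = (dents per 10 cm * ends per dent) / 10
Step 1: Total ends per 10 cm = 156 * 3 = 468
Step 2: EPC = 468 / 10 = 46.8 ends/cm

46.8 ends/cm


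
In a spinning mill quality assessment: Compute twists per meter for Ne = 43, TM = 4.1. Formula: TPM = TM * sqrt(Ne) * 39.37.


Formula: TPM = TM * sqrt(Ne) * 39.37
Step 1: sqrt(Ne) = sqrt(43) = 6.5574
Step 2: TM * sqrt(Ne) = 4.1 * 6.5574 = 26.8853
Step 3: TPM = 26.8853 * 39.37 = 1058 twists/m

1058 twists/m


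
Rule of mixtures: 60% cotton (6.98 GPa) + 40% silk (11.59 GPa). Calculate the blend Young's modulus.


Formula: Blend property = (fraction_A * property_A) + (fraction_B * property_B)
Step 1: Contribution A = 60/100 * 6.98 GPa = 4.188 GPa
Step 2: Contribution B = 40/100 * 11.59 GPa = 4.636 GPa
Step 3: Blend Young's modulus = 4.188 + 4.636 = 8.824 GPa

8.824 GPa


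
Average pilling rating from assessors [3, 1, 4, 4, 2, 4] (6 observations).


Formula: Mean = sum / count
Sum = 3 + 1 + 4 + 4 + 2 + 4 = 18
Mean = 18 / 6 = 3.0

3.0


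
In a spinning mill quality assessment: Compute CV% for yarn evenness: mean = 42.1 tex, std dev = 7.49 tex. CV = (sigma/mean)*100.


Formula: CV% = (standard deviation / mean) * 100
Step 1: Ratio = 7.49 / 42.1 = 0.17791
Step 2: CV% = 0.17791 * 100 = 17.791% ≈ 17.8%

17.8%


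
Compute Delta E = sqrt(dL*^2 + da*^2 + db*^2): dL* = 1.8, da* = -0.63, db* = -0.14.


Formula: Delta E = sqrt(dL*^2 + da*^2 + db*^2)
Step 1: dL*^2 = 1.8^2 = 3.24
Step 2: da*^2 = (-0.63)^2 = 0.3969
Step 3: db*^2 = (-0.14)^2 = 0.0196
Step 4: Sum = 3.24 + 0.3969 + 0.0196 = 3.6565
Step 5: Delta E = sqrt(3.6565) = 1.91

1.91 Delta E


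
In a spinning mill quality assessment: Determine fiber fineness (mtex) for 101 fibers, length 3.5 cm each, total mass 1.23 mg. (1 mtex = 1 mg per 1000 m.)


Formula: fineness (mtex) = mass (mg) / total length (km) = (mass_mg / total_length_m) * 1000
Step 1: Convert fiber length: 3.5 cm = 0.035 m
Step 2: Total fiber length = 101 * 0.035 = 3.535 m
Step 3: Linear density = 1.23 mg / 3.535 m = 0.3479 mg/m
Step 4: fineness = 0.3479 * 1000 = 347.9 mtex

347.9 mtex


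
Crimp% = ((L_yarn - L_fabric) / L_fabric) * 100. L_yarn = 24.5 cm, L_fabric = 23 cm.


Formula: Crimp% = ((L_yarn - L_fabric) / L_fabric) * 100
Step 1: Extension = 24.5 - 23 = 1.5 cm
Step 2: Crimp% = (1.5 / 23) * 100
Step 3: Crimp% = 0.065217 * 100 = 6.5217% ≈ 6.5%

6.5%


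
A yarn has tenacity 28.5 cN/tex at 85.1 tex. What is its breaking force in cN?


Formula: Breaking force = Tenacity * Linear density
F = 28.5 cN/tex * 85.1 tex
F = 2425.35 cN

2425.35 cN


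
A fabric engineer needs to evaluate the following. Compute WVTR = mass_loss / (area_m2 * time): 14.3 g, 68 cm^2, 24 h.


Formula: WVTR = mass_loss / (area * time)
Step 1: Convert area: 68 cm^2 = 0.0068 m^2
Step 2: WVTR = 14.3 g / (0.0068 m^2 * 24 h)
Step 3: WVTR = 14.3 / 0.1632 = 87.6 g/m^2/h

87.6 g/m^2/h


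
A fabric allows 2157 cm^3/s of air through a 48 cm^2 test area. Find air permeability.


Formula: Air Permeability = Airflow / Test Area
AP = 2157 cm^3/s / 48 cm^2
AP = 44.9 cm^3/s/cm^2

44.9 cm^3/s/cm^2


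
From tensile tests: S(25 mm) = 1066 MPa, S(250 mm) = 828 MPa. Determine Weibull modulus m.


Formula: m = ln(L1/L2) / ln(S2/S1)
Step 1: ln(L1/L2) = ln(25/250) = -2.30259
Step 2: S2/S1 = 828/1066 = 0.77674
Step 3: ln(S2/S1) = ln(0.77674) = -0.25265
Step 4: m = -2.30259 / -0.25265 = 9.11

9.11 (Weibull m)


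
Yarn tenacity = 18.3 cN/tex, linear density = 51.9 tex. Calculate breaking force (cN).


Formula: Breaking force = Tenacity * Linear density
F = 18.3 cN/tex * 51.9 tex
F = 949.77 cN

949.77 cN


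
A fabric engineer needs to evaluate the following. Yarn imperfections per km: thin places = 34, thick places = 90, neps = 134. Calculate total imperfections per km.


Formula: Total = thin places + thick places + neps
Total = 34 + 90 + 134
Total = 258 imperfections/km

258 imperfections/km


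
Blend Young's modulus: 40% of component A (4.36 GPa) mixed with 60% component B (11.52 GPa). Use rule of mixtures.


Formula: Blend property = (fraction_A * property_A) + (fraction_B * property_B)
Step 1: Contribution A = 40/100 * 4.36 GPa = 1.744 GPa
Step 2: Contribution B = 60/100 * 11.52 GPa = 6.912 GPa
Step 3: Blend Young's modulus = 1.744 + 6.912 = 8.656 GPa

8.656 GPa


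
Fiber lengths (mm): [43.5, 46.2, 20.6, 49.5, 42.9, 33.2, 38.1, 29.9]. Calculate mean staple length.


Formula: Mean = sum of lengths / count
Sum = 43.5 + 46.2 + 20.6 + 49.5 + 42.9 + 33.2 + 38.1 + 29.9
Sum = 303.9 mm
Mean = 303.9 / 8 = 37.99 mm

37.99 mm


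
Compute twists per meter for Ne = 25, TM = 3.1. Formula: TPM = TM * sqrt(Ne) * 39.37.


Formula: TPM = TM * sqrt(Ne) * 39.37
Step 1: sqrt(Ne) = sqrt(25) = 5
Step 2: TM * sqrt(Ne) = 3.1 * 5 = 15.5
Step 3: TPM = 15.5 * 39.37 = 610 twists/m

610 twists/m


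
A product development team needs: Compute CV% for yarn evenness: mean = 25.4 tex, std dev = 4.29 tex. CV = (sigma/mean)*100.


Formula: CV% = (standard deviation / mean) * 100
Step 1: Ratio = 4.29 / 25.4 = 0.168898
Step 2: CV% = 0.168898 * 100 = 16.8898% ≈ 16.9%

16.9%


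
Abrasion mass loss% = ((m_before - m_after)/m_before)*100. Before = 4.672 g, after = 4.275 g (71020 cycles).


Formula: Mass loss% = ((m_before - m_after) / m_before) * 100
Step 1: Mass loss = 4.672 - 4.275 = 0.397 g
Step 2: Ratio = 0.397 / 4.672 = 0.0849743
Step 3: Mass loss% = 0.0849743 * 100 = 8.49743% ≈ 8.50%

8.50%


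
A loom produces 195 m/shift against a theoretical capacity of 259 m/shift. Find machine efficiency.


Formula: Efficiency% = (Actual output / Theoretical output) * 100
Efficiency% = (195 / 259) * 100
Efficiency% = 0.752896 * 100 = 75.2896% ≈ 75.3%

75.3%


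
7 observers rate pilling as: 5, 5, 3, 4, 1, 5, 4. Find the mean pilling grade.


Formula: Mean = sum / count
Sum = 5 + 5 + 3 + 4 + 1 + 5 + 4 = 27
Mean = 27 / 7 = 3.9

3.9


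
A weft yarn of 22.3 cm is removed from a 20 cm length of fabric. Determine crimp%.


Formula: Crimp% = ((L_yarn - L_fabric) / L_fabric) * 100
Step 1: Extension = 22.3 - 20 = 2.3 cm
Step 2: Crimp% = (2.3 / 20) * 100
Step 3: Crimp% = 0.115 * 100 = 11.5%

11.5%


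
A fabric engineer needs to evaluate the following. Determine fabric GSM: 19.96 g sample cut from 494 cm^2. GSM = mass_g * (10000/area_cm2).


Formula: GSM = mass_g / area_m2
Step 1: Convert area: 494 cm^2 = 494 / 10000 = 0.0494 m^2
Step 2: GSM = 19.96 g / 0.0494 m^2 = 404.0 g/m^2

404.0 g/m^2


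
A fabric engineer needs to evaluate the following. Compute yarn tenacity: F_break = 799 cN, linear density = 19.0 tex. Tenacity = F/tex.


Formula: Tenacity = Breaking force / Linear density
Tenacity = 799 cN / 19.0 tex
Tenacity = 42.05 cN/tex

42.05 cN/tex


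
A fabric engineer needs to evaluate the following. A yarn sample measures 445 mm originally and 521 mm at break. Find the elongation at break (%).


Formula: Elongation (%) = ((L_break - L0) / L0) * 100
Step 1: Extension = 521 - 445 = 76 mm
Step 2: Elongation = (76 / 445) * 100
Step 3: Elongation = 0.170787 * 100 = 17.0787% ≈ 17.1%

17.1%


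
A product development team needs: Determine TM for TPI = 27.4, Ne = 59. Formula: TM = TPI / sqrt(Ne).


Formula: TM = TPI / sqrt(Ne)
Step 1: sqrt(Ne) = sqrt(59) = 7.6811
Step 2: TM = 27.4 / 7.6811 = 3.57

3.57 TM


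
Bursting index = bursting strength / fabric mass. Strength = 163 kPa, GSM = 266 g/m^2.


Formula: Bursting Index = Bursting Strength / Fabric GSM
BI = 163 kPa / 266 g/m^2
BI = 0.613 kPa/(g/m^2)

0.613 kPa/(g/m^2)


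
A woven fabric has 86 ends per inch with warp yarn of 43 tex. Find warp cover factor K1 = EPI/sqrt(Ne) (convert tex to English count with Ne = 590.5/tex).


Formula: K1 = EPI / sqrt(Ne), with Ne = 590.5 / tex_warp
Step 1: Ne = 590.5 / 43 = 13.733
Step 2: sqrt(Ne) = sqrt(13.733) = 3.7058
Step 3: K1 = 86 / 3.7058 = 23.2

23.2


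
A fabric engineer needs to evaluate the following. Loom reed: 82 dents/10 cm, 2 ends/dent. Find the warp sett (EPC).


Formula: EPC = (dents per 10 cm * ends per dent) / 10
Step 1: Total ends per 10 cm = 82 * 2 = 164
Step 2: EPC = 164 / 10 = 16.4 ends/cm

16.4 ends/cm


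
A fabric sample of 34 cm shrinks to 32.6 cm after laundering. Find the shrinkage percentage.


Formula: Shrinkage% = ((L_before - L_after) / L_before) * 100
Step 1: Shrinkage = 34 - 32.6 = 1.4 cm
Step 2: Shrinkage% = (1.4 / 34) * 100
Step 3: Shrinkage% = 0.041176 * 100 = 4.1176% ≈ 4.1%

4.1%


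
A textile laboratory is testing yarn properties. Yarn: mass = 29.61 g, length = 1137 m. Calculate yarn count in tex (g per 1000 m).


Formula: Tex = (mass_g / length_m) * 1000
Substituting: Tex = (29.61 / 1137) * 1000
Intermediate: 29.61 / 1137 = 0.02604222 g/m
Tex = 0.02604222 * 1000 = 26.04 tex

26.04 tex


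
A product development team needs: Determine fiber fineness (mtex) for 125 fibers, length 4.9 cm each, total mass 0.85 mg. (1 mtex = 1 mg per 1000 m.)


Formula: fineness (mtex) = mass (mg) / total length (km) = (mass_mg / total_length_m) * 1000
Step 1: Convert fiber length: 4.9 cm = 0.049 m
Step 2: Total fiber length = 125 * 0.049 = 6.125 m
Step 3: Linear density = 0.85 mg / 6.125 m = 0.1388 mg/m
Step 4: fineness = 0.1388 * 1000 = 138.8 mtex

138.8 mtex


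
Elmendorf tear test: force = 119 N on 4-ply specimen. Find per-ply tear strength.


Formula: Per-ply strength = Total force / Number of plies
Per-ply = 119 N / 4
Per-ply = 29.75 N

29.75 N


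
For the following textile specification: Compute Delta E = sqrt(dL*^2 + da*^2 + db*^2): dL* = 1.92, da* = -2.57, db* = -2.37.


Formula: Delta E = sqrt(dL*^2 + da*^2 + db*^2)
Step 1: dL*^2 = 1.92^2 = 3.6864
Step 2: da*^2 = (-2.57)^2 = 6.6049
Step 3: db*^2 = (-2.37)^2 = 5.6169
Step 4: Sum = 3.6864 + 6.6049 + 5.6169 = 15.9082
Step 5: Delta E = sqrt(15.9082) = 3.99

3.99 Delta E


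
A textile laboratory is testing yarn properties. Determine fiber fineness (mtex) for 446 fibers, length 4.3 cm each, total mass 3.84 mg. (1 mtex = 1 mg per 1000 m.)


Formula: fineness (mtex) = mass (mg) / total length (km) = (mass_mg / total_length_m) * 1000
Step 1: Convert fiber length: 4.3 cm = 0.043 m
Step 2: Total fiber length = 446 * 0.043 = 19.178 m
Step 3: Linear density = 3.84 mg / 19.178 m = 0.2002 mg/m
Step 4: fineness = 0.2002 * 1000 = 200.2 mtex

200.2 mtex


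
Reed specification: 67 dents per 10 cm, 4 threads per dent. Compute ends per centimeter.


Formula: EPC = (dents per 10 cm * ends per dent) / 10
Step 1: Total ends per 10 cm = 67 * 4 = 268
Step 2: EPC = 268 / 10 = 26.8 ends/cm

26.8 ends/cm


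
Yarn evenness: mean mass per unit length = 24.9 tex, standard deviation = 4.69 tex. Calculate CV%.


Formula: CV% = (standard deviation / mean) * 100
Step 1: Ratio = 4.69 / 24.9 = 0.188353
Step 2: CV% = 0.188353 * 100 = 18.8353% ≈ 18.8%

18.8%


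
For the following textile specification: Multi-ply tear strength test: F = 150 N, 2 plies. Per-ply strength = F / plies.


Formula: Per-ply strength = Total force / Number of plies
Per-ply = 150 N / 2
Per-ply = 75 N

75 N


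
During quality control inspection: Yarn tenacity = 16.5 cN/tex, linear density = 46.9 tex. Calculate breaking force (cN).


Formula: Breaking force = Tenacity * Linear density
F = 16.5 cN/tex * 46.9 tex
F = 773.85 cN

773.85 cN


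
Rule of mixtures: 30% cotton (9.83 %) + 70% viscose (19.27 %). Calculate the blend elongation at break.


Formula: Blend property = (fraction_A * property_A) + (fraction_B * property_B)
Step 1: Contribution A = 30/100 * 9.83 % = 2.949 %
Step 2: Contribution B = 70/100 * 19.27 % = 13.489 %
Step 3: Blend elongation at break = 2.949 + 13.489 = 16.438 %

16.438 %


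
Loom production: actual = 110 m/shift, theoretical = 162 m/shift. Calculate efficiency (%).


Formula: Efficiency% = (Actual output / Theoretical output) * 100
Efficiency% = (110 / 162) * 100
Efficiency% = 0.679012 * 100 = 67.9012% ≈ 67.9%

67.9%


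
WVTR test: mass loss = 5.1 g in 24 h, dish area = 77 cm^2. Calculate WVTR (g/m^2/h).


Formula: WVTR = mass_loss / (area * time)
Step 1: Convert area: 77 cm^2 = 0.0077 m^2
Step 2: WVTR = 5.1 g / (0.0077 m^2 * 24 h)
Step 3: WVTR = 5.1 / 0.1848 = 27.6 g/m^2/h

27.6 g/m^2/h


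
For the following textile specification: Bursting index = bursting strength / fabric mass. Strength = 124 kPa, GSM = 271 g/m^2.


Formula: Bursting Index = Bursting Strength / Fabric GSM
BI = 124 kPa / 271 g/m^2
BI = 0.458 kPa/(g/m^2)

0.458 kPa/(g/m^2)


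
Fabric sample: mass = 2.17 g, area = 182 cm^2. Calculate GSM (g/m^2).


Formula: GSM = mass_g / area_m2
Step 1: Convert area: 182 cm^2 = 182 / 10000 = 0.0182 m^2
Step 2: GSM = 2.17 g / 0.0182 m^2 = 119.2 g/m^2

119.2 g/m^2


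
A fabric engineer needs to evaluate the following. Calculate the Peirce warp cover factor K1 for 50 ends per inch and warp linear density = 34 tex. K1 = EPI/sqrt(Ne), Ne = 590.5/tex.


Formula: K1 = EPI / sqrt(Ne), with Ne = 590.5 / tex_warp
Step 1: Ne = 590.5 / 34 = 17.368
Step 2: sqrt(Ne) = sqrt(17.368) = 4.1675
Step 3: K1 = 50 / 4.1675 = 12.0

12.0


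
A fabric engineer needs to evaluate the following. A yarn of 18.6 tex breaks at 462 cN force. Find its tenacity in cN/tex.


Formula: Tenacity = Breaking force / Linear density
Tenacity = 462 cN / 18.6 tex
Tenacity = 24.84 cN/tex

24.84 cN/tex


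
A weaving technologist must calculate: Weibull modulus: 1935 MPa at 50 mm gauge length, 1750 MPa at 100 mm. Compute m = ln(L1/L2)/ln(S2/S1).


Formula: m = ln(L1/L2) / ln(S2/S1)
Step 1: ln(L1/L2) = ln(50/100) = -0.69315
Step 2: S2/S1 = 1750/1935 = 0.90439
Step 3: ln(S2/S1) = ln(0.90439) = -0.10049
Step 4: m = -0.69315 / -0.10049 = 6.90

6.90 (Weibull m)


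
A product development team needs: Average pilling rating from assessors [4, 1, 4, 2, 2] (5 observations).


Formula: Mean = sum / count
Sum = 4 + 1 + 4 + 2 + 2 = 13
Mean = 13 / 5 = 2.6

2.6


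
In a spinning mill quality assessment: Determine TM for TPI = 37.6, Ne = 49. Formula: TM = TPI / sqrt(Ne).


Formula: TM = TPI / sqrt(Ne)
Step 1: sqrt(Ne) = sqrt(49) = 7
Step 2: TM = 37.6 / 7 = 5.37

5.37 TM


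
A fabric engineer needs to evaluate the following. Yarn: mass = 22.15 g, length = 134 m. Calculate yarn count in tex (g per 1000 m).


Formula: Tex = (mass_g / length_m) * 1000
Substituting: Tex = (22.15 / 134) * 1000
Intermediate: 22.15 / 134 = 0.16529851 g/m
Tex = 0.16529851 * 1000 = 165.30 tex

165.30 tex


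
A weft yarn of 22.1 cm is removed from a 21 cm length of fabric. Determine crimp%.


Formula: Crimp% = ((L_yarn - L_fabric) / L_fabric) * 100
Step 1: Extension = 22.1 - 21 = 1.1 cm
Step 2: Crimp% = (1.1 / 21) * 100
Step 3: Crimp% = 0.052381 * 100 = 5.2381% ≈ 5.2%

5.2%


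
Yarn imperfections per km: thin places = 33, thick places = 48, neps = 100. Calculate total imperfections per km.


Formula: Total = thin places + thick places + neps
Total = 33 + 48 + 100
Total = 181 imperfections/km

181 imperfections/km


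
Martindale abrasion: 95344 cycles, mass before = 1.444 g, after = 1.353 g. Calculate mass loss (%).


Formula: Mass loss% = ((m_before - m_after) / m_before) * 100
Step 1: Mass loss = 1.444 - 1.353 = 0.091 g
Step 2: Ratio = 0.091 / 1.444 = 0.0630194
Step 3: Mass loss% = 0.0630194 * 100 = 6.30194% ≈ 6.30%

6.30%


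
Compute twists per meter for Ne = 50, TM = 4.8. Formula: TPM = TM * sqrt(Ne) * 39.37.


Formula: TPM = TM * sqrt(Ne) * 39.37
Step 1: sqrt(Ne) = sqrt(50) = 7.0711
Step 2: TM * sqrt(Ne) = 4.8 * 7.0711 = 33.9413
Step 3: TPM = 33.9413 * 39.37 = 1336 twists/m

1336 twists/m


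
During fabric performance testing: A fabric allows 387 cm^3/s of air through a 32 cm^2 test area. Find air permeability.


Formula: Air Permeability = Airflow / Test Area
AP = 387 cm^3/s / 32 cm^2
AP = 12.1 cm^3/s/cm^2

12.1 cm^3/s/cm^2


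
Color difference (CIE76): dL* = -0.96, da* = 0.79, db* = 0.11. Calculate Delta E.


Formula: Delta E = sqrt(dL*^2 + da*^2 + db*^2)
Step 1: dL*^2 = (-0.96)^2 = 0.9216
Step 2: da*^2 = 0.79^2 = 0.6241
Step 3: db*^2 = 0.11^2 = 0.0121
Step 4: Sum = 0.9216 + 0.6241 + 0.0121 = 1.5578
Step 5: Delta E = sqrt(1.5578) = 1.25

1.25 Delta E


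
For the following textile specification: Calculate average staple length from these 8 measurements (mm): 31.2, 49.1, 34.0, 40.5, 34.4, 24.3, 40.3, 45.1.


Formula: Mean = sum of lengths / count
Sum = 31.2 + 49.1 + 34.0 + 40.5 + 34.4 + 24.3 + 40.3 + 45.1
Sum = 298.9 mm
Mean = 298.9 / 8 = 37.36 mm

37.36 mm


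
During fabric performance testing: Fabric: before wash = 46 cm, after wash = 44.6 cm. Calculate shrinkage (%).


Formula: Shrinkage% = ((L_before - L_after) / L_before) * 100
Step 1: Shrinkage = 46 - 44.6 = 1.4 cm
Step 2: Shrinkage% = (1.4 / 46) * 100
Step 3: Shrinkage% = 0.030435 * 100 = 3.0435% ≈ 3.0%

3.0%


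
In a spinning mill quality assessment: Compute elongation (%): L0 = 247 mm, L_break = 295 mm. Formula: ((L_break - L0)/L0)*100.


Formula: Elongation (%) = ((L_break - L0) / L0) * 100
Step 1: Extension = 295 - 247 = 48 mm
Step 2: Elongation = (48 / 247) * 100
Step 3: Elongation = 0.194332 * 100 = 19.4332% ≈ 19.4%

19.4%


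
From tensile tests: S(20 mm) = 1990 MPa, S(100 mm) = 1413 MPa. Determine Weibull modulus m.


Formula: m = ln(L1/L2) / ln(S2/S1)
Step 1: ln(L1/L2) = ln(20/100) = -1.60944
Step 2: S2/S1 = 1413/1990 = 0.71005
Step 3: ln(S2/S1) = ln(0.71005) = -0.34242
Step 4: m = -1.60944 / -0.34242 = 4.70

4.70 (Weibull m)


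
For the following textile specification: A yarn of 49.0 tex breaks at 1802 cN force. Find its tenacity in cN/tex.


Formula: Tenacity = Breaking force / Linear density
Tenacity = 1802 cN / 49.0 tex
Tenacity = 36.78 cN/tex

36.78 cN/tex


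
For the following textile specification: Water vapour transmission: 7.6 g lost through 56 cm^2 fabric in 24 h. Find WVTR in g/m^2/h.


Formula: WVTR = mass_loss / (area * time)
Step 1: Convert area: 56 cm^2 = 0.0056 m^2
Step 2: WVTR = 7.6 g / (0.0056 m^2 * 24 h)
Step 3: WVTR = 7.6 / 0.1344 = 56.5 g/m^2/h

56.5 g/m^2/h


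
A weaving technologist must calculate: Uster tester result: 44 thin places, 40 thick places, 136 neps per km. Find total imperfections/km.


Formula: Total = thin places + thick places + neps
Total = 44 + 40 + 136
Total = 220 imperfections/km

220 imperfections/km


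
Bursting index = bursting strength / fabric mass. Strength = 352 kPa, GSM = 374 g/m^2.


Formula: Bursting Index = Bursting Strength / Fabric GSM
BI = 352 kPa / 374 g/m^2
BI = 0.941 kPa/(g/m^2)

0.941 kPa/(g/m^2)


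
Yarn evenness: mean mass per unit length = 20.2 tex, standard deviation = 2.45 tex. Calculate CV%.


Formula: CV% = (standard deviation / mean) * 100
Step 1: Ratio = 2.45 / 20.2 = 0.121287
Step 2: CV% = 0.121287 * 100 = 12.1287% ≈ 12.1%

12.1%


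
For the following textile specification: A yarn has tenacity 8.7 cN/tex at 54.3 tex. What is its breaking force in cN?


Formula: Breaking force = Tenacity * Linear density
F = 8.7 cN/tex * 54.3 tex
F = 472.41 cN

472.41 cN


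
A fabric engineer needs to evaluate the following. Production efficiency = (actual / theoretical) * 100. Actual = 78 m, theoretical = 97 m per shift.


Formula: Efficiency% = (Actual output / Theoretical output) * 100
Efficiency% = (78 / 97) * 100
Efficiency% = 0.804124 * 100 = 80.4124% ≈ 80.4%

80.4%


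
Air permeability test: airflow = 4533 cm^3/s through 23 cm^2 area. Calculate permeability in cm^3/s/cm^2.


Formula: Air Permeability = Airflow / Test Area
AP = 4533 cm^3/s / 23 cm^2
AP = 197.1 cm^3/s/cm^2

197.1 cm^3/s/cm^2


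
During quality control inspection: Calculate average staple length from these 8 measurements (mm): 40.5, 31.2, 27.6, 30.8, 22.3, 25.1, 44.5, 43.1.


Formula: Mean = sum of lengths / count
Sum = 40.5 + 31.2 + 27.6 + 30.8 + 22.3 + 25.1 + 44.5 + 43.1
Sum = 265.1 mm
Mean = 265.1 / 8 = 33.14 mm

33.14 mm


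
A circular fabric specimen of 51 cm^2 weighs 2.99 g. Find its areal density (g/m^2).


Formula: GSM = mass_g / area_m2
Step 1: Convert area: 51 cm^2 = 51 / 10000 = 0.0051 m^2
Step 2: GSM = 2.99 g / 0.0051 m^2 = 586.3 g/m^2

586.3 g/m^2


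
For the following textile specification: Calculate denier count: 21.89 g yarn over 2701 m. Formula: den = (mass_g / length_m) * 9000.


Formula: den = (mass_g / length_m) * 9000
Substituting: den = (21.89 / 2701) * 9000
Intermediate: 21.89 / 2701 = 0.00810441 g/m
den = 0.00810441 * 9000 = 72.9 denier

72.9 denier


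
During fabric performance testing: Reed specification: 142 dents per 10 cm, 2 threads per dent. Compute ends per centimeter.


Formula: EPC = (dents per 10 cm * ends per dent) / 10
Step 1: Total ends per 10 cm = 142 * 2 = 284
Step 2: EPC = 284 / 10 = 28.4 ends/cm

28.4 ends/cm


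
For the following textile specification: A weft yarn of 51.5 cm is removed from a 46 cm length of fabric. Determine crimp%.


Formula: Crimp% = ((L_yarn - L_fabric) / L_fabric) * 100
Step 1: Extension = 51.5 - 46 = 5.5 cm
Step 2: Crimp% = (5.5 / 46) * 100
Step 3: Crimp% = 0.119565 * 100 = 11.9565% ≈ 12.0%

12.0%


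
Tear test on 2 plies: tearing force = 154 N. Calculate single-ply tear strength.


Formula: Per-ply strength = Total force / Number of plies
Per-ply = 154 N / 2
Per-ply = 77 N

77 N


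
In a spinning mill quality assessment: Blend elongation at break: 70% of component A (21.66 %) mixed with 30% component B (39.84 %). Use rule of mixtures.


Formula: Blend property = (fraction_A * property_A) + (fraction_B * property_B)
Step 1: Contribution A = 70/100 * 21.66 % = 15.162 %
Step 2: Contribution B = 30/100 * 39.84 % = 11.952 %
Step 3: Blend elongation at break = 15.162 + 11.952 = 27.114 %

27.114 %


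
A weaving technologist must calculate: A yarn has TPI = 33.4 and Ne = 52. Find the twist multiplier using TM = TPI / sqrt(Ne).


Formula: TM = TPI / sqrt(Ne)
Step 1: sqrt(Ne) = sqrt(52) = 7.2111
Step 2: TM = 33.4 / 7.2111 = 4.63

4.63 TM


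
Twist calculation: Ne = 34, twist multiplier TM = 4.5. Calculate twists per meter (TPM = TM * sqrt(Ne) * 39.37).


Formula: TPM = TM * sqrt(Ne) * 39.37
Step 1: sqrt(Ne) = sqrt(34) = 5.831
Step 2: TM * sqrt(Ne) = 4.5 * 5.831 = 26.2395
Step 3: TPM = 26.2395 * 39.37 = 1033 twists/m

1033 twists/m


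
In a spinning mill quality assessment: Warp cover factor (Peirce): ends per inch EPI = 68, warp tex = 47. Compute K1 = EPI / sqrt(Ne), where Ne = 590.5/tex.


Formula: K1 = EPI / sqrt(Ne), with Ne = 590.5 / tex_warp
Step 1: Ne = 590.5 / 47 = 12.564
Step 2: sqrt(Ne) = sqrt(12.564) = 3.5446
Step 3: K1 = 68 / 3.5446 = 19.2

19.2


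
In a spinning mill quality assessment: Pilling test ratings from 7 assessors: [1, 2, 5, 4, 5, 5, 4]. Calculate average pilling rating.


Formula: Mean = sum / count
Sum = 1 + 2 + 5 + 4 + 5 + 5 + 4 = 26
Mean = 26 / 7 = 3.7

3.7


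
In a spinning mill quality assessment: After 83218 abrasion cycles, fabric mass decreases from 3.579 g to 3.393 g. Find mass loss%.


Formula: Mass loss% = ((m_before - m_after) / m_before) * 100
Step 1: Mass loss = 3.579 - 3.393 = 0.186 g
Step 2: Ratio = 0.186 / 3.579 = 0.0519698
Step 3: Mass loss% = 0.0519698 * 100 = 5.19698% ≈ 5.20%

5.20%


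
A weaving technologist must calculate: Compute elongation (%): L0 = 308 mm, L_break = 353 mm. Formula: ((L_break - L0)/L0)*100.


Formula: Elongation (%) = ((L_break - L0) / L0) * 100
Step 1: Extension = 353 - 308 = 45 mm
Step 2: Elongation = (45 / 308) * 100
Step 3: Elongation = 0.146104 * 100 = 14.6104% ≈ 14.6%

14.6%


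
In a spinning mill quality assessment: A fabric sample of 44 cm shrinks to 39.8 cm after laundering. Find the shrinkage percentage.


Formula: Shrinkage% = ((L_before - L_after) / L_before) * 100
Step 1: Shrinkage = 44 - 39.8 = 4.2 cm
Step 2: Shrinkage% = (4.2 / 44) * 100
Step 3: Shrinkage% = 0.095455 * 100 = 9.5455% ≈ 9.5%

9.5%


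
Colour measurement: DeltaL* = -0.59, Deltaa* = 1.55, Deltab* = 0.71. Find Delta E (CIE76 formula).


Formula: Delta E = sqrt(dL*^2 + da*^2 + db*^2)
Step 1: dL*^2 = (-0.59)^2 = 0.3481
Step 2: da*^2 = 1.55^2 = 2.4025
Step 3: db*^2 = 0.71^2 = 0.5041
Step 4: Sum = 0.3481 + 2.4025 + 0.5041 = 3.2547
Step 5: Delta E = sqrt(3.2547) = 1.8

1.8 Delta E


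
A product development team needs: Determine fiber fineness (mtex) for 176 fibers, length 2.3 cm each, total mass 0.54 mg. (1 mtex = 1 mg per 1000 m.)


Formula: fineness (mtex) = mass (mg) / total length (km) = (mass_mg / total_length_m) * 1000
Step 1: Convert fiber length: 2.3 cm = 0.023 m
Step 2: Total fiber length = 176 * 0.023 = 4.048 m
Step 3: Linear density = 0.54 mg / 4.048 m = 0.1334 mg/m
Step 4: fineness = 0.1334 * 1000 = 133.4 mtex

133.4 mtex


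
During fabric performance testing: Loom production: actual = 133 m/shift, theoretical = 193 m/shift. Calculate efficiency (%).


Formula: Efficiency% = (Actual output / Theoretical output) * 100
Efficiency% = (133 / 193) * 100
Efficiency% = 0.689119 * 100 = 68.9119% ≈ 68.9%

68.9%


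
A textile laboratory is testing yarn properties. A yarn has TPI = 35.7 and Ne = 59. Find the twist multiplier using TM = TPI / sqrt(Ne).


Formula: TM = TPI / sqrt(Ne)
Step 1: sqrt(Ne) = sqrt(59) = 7.6811
Step 2: TM = 35.7 / 7.6811 = 4.65

4.65 TM


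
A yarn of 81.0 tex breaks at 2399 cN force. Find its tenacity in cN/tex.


Formula: Tenacity = Breaking force / Linear density
Tenacity = 2399 cN / 81.0 tex
Tenacity = 29.62 cN/tex

29.62 cN/tex


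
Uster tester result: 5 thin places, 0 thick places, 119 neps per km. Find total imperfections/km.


Formula: Total = thin places + thick places + neps
Total = 5 + 0 + 119
Total = 124 imperfections/km

124 imperfections/km


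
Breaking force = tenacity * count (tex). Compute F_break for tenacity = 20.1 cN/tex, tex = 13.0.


Formula: Breaking force = Tenacity * Linear density
F = 20.1 cN/tex * 13.0 tex
F = 261.30 cN

261.30 cN
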